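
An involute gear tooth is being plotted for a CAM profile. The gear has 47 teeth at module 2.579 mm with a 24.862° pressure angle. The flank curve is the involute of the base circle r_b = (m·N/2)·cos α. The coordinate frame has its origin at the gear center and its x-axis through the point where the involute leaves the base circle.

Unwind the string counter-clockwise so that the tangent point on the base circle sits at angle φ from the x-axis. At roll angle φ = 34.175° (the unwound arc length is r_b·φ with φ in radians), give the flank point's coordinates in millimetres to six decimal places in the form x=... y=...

x=63.918582 y=3.753075

pitch radius r_p = m·N/2 = 2.579·47/2 = 60.606500
base radius r_b = r_p·cos α = 60.606500·cos 24.862° = 54.989675
roll angle φ = 34.175° = 0.59646627 rad
x = r_b·(cos φ + φ·sin φ) = 54.989675·(0.82732575 + 0.59646627·0.56172244) = 63.918582
y = r_b·(sin φ − φ·cos φ) = 54.989675·(0.56172244 − 0.59646627·0.82732575) = 3.753075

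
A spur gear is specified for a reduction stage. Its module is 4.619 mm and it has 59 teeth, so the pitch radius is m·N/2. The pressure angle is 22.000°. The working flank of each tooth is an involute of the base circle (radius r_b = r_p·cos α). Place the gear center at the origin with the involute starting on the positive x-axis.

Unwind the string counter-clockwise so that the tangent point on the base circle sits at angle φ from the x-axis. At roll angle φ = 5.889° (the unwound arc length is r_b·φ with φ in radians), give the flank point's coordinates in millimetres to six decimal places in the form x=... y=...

x=127.004109 y=0.045679

pitch radius r_p = m·N/2 = 4.619·59/2 = 136.260500
base radius r_b = r_p·cos α = 136.260500·cos 22.000° = 126.338536
roll angle φ = 5.889° = 0.10278244 rad
x = r_b·(cos φ + φ·sin φ) = 126.338536·(0.99472253 + 0.10278244·0.10260157) = 127.004109
y = r_b·(sin φ − φ·cos φ) = 126.338536·(0.10260157 − 0.10278244·0.99472253) = 0.045679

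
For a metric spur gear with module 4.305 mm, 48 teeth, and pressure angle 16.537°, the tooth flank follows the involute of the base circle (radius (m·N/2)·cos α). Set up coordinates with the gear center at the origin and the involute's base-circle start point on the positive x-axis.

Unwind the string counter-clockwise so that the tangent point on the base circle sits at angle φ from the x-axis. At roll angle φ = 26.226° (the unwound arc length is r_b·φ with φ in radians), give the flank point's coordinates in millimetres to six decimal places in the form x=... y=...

pitch radius r_p = m·N/2 = 4.305·48/2 = 103.320000
base radius r_b = r_p·cos α = 103.320000·cos 16.537° = 99.046285
roll angle φ = 26.226° = 0.45773005 rad
x = r_b·(cos φ + φ·sin φ) = 99.046285·(0.89705793 + 0.45773005·0.44191297) = 108.885025
y = r_b·(sin φ − φ·cos φ) = 99.046285·(0.44191297 − 0.45773005·0.89705793) = 3.100406

x=108.885025 y=3.100406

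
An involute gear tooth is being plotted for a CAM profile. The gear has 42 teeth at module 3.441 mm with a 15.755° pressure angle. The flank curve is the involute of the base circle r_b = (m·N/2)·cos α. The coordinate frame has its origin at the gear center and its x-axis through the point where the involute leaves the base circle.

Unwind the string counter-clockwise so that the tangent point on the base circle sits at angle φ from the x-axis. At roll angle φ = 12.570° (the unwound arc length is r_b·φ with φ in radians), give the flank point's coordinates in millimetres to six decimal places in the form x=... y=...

x=71.199848 y=0.243612

pitch radius r_p = m·N/2 = 3.441·42/2 = 72.261000
base radius r_b = r_p·cos α = 72.261000·cos 15.755° = 69.546266
roll angle φ = 12.570° = 0.21938789 rad
x = r_b·(cos φ + φ·sin φ) = 69.546266·(0.97603085 + 0.21938789·0.21763222) = 71.199848
y = r_b·(sin φ − φ·cos φ) = 69.546266·(0.21763222 − 0.21938789·0.97603085) = 0.243612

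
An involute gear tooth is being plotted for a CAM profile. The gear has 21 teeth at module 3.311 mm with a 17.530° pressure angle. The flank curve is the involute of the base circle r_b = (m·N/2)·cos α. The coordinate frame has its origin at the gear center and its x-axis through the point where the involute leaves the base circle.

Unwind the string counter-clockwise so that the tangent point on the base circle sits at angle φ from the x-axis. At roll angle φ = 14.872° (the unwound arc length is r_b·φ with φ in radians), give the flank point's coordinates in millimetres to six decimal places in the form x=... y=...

x=34.248988 y=0.191949

pitch radius r_p = m·N/2 = 3.311·21/2 = 34.765500
base radius r_b = r_p·cos α = 34.765500·cos 17.530° = 33.150968
roll angle φ = 14.872° = 0.25956537 rad
x = r_b·(cos φ + φ·sin φ) = 33.150968·(0.96650162 + 0.25956537·0.25666050) = 34.248988
y = r_b·(sin φ − φ·cos φ) = 33.150968·(0.25666050 − 0.25956537·0.96650162) = 0.191949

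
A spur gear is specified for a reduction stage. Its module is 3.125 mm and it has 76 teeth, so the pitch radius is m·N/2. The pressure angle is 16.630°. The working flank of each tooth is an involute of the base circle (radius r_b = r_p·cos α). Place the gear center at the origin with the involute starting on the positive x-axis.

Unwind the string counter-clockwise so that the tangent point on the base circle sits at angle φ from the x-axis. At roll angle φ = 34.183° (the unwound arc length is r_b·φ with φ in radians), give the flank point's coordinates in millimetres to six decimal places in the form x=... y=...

pitch radius r_p = m·N/2 = 3.125·76/2 = 118.750000
base radius r_b = r_p·cos α = 118.750000·cos 16.630° = 113.783027
roll angle φ = 34.183° = 0.59660590 rad
x = r_b·(cos φ + φ·sin φ) = 113.783027·(0.82724731 + 0.59660590·0.56183795) = 132.266300
y = r_b·(sin φ − φ·cos φ) = 113.783027·(0.56183795 − 0.59660590·0.82724731) = 7.771077

x=132.266300 y=7.771077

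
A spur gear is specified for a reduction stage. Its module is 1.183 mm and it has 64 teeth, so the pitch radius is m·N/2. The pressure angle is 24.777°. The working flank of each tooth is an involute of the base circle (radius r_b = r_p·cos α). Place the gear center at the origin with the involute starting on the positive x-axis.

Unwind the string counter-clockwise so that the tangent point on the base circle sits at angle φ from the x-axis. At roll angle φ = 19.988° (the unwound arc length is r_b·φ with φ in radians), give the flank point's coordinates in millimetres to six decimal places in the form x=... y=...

pitch radius r_p = m·N/2 = 1.183·64/2 = 37.856000
base radius r_b = r_p·cos α = 37.856000·cos 24.777° = 34.371196
roll angle φ = 19.988° = 0.34885641 rad
x = r_b·(cos φ + φ·sin φ) = 34.371196·(0.93976423 + 0.34885641·0.34182333) = 36.399491
y = r_b·(sin φ − φ·cos φ) = 34.371196·(0.34182333 − 0.34885641·0.93976423) = 0.480528

x=36.399491 y=0.480528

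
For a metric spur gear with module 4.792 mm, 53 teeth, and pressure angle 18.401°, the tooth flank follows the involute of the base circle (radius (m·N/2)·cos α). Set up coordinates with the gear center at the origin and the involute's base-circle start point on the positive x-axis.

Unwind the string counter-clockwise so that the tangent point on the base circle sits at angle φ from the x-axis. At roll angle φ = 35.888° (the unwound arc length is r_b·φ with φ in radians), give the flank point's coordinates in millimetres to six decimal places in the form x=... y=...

x=141.863847 y=9.488398

pitch radius r_p = m·N/2 = 4.792·53/2 = 126.988000
base radius r_b = r_p·cos α = 126.988000·cos 18.401° = 120.495167
roll angle φ = 35.888° = 0.62636376 rad
x = r_b·(cos φ + φ·sin φ) = 120.495167·(0.81016443 + 0.62636376·0.58620269) = 141.863847
y = r_b·(sin φ − φ·cos φ) = 120.495167·(0.58620269 − 0.62636376·0.81016443) = 9.488398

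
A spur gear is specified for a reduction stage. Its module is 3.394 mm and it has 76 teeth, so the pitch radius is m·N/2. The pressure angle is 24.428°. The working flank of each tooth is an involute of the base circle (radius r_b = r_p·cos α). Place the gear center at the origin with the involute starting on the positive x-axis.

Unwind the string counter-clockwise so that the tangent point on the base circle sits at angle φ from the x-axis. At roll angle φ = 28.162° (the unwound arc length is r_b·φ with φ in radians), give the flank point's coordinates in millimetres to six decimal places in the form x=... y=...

pitch radius r_p = m·N/2 = 3.394·76/2 = 128.972000
base radius r_b = r_p·cos α = 128.972000·cos 24.428° = 117.426642
roll angle φ = 28.162° = 0.49151962 rad
x = r_b·(cos φ + φ·sin φ) = 117.426642·(0.88161667 + 0.49151962·0.47196616) = 130.765991
y = r_b·(sin φ − φ·cos φ) = 117.426642·(0.47196616 − 0.49151962·0.88161667) = 4.536692

x=130.765991 y=4.536692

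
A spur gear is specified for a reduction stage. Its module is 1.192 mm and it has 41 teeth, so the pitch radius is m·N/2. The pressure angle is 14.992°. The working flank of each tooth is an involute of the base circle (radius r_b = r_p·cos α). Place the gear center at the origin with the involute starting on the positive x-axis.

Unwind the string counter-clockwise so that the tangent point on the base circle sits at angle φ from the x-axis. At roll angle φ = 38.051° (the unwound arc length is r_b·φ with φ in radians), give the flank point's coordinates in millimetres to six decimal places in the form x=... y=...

x=28.249521 y=2.204562

pitch radius r_p = m·N/2 = 1.192·41/2 = 24.436000
base radius r_b = r_p·cos α = 24.436000·cos 14.992° = 23.604246
roll angle φ = 38.051° = 0.66411523 rad
x = r_b·(cos φ + φ·sin φ) = 23.604246·(0.78746243 + 0.66411523·0.61636265) = 28.249521
y = r_b·(sin φ − φ·cos φ) = 23.604246·(0.61636265 − 0.66411523·0.78746243) = 2.204562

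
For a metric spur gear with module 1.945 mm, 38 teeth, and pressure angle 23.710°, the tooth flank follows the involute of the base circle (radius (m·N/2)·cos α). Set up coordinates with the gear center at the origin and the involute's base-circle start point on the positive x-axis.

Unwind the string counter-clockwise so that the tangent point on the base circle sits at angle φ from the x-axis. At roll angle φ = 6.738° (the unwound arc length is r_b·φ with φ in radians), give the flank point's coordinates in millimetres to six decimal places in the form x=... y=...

x=34.068881 y=0.018318

pitch radius r_p = m·N/2 = 1.945·38/2 = 36.955000
base radius r_b = r_p·cos α = 36.955000·cos 23.710° = 33.835718
roll angle φ = 6.738° = 0.11760028 rad
x = r_b·(cos φ + φ·sin φ) = 33.835718·(0.99309305 + 0.11760028·0.11732941) = 34.068881
y = r_b·(sin φ − φ·cos φ) = 33.835718·(0.11732941 − 0.11760028·0.99309305) = 0.018318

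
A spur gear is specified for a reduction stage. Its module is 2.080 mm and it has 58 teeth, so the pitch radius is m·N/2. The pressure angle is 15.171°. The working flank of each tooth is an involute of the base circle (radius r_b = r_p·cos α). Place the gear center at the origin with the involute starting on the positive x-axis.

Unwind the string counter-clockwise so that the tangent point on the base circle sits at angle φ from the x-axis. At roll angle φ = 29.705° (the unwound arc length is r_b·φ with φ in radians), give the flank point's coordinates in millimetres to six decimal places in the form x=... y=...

x=65.524017 y=2.632308

pitch radius r_p = m·N/2 = 2.080·58/2 = 60.320000
base radius r_b = r_p·cos α = 60.320000·cos 15.171° = 58.217792
roll angle φ = 29.705° = 0.51845005 rad
x = r_b·(cos φ + φ·sin φ) = 58.217792·(0.86858827 + 0.51845005·0.49553447) = 65.524017
y = r_b·(sin φ − φ·cos φ) = 58.217792·(0.49553447 − 0.51845005·0.86858827) = 2.632308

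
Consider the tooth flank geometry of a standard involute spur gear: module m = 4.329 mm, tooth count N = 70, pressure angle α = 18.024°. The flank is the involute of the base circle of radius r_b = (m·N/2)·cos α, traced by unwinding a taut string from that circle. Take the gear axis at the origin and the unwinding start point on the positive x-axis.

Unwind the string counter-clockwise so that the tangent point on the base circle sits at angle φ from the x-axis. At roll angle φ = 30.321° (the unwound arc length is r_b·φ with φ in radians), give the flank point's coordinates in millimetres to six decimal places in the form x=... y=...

x=162.864049 y=6.920422

pitch radius r_p = m·N/2 = 4.329·70/2 = 151.515000
base radius r_b = r_p·cos α = 151.515000·cos 18.024° = 144.079703
roll angle φ = 30.321° = 0.52920128 rad
x = r_b·(cos φ + φ·sin φ) = 144.079703·(0.86321057 + 0.52920128·0.50484404) = 162.864049
y = r_b·(sin φ − φ·cos φ) = 144.079703·(0.50484404 − 0.52920128·0.86321057) = 6.920422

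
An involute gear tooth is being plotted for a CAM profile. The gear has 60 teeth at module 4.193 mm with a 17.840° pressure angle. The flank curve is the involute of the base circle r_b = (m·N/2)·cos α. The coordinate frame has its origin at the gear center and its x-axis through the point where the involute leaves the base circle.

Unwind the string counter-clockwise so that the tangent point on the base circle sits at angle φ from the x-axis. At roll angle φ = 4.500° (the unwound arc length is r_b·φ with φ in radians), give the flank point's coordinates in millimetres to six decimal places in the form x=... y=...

x=120.110225 y=0.019325

pitch radius r_p = m·N/2 = 4.193·60/2 = 125.790000
base radius r_b = r_p·cos α = 125.790000·cos 17.840° = 119.741482
roll angle φ = 4.500° = 0.07853982 rad
x = r_b·(cos φ + φ·sin φ) = 119.741482·(0.99691733 + 0.07853982·0.07845910) = 120.110225
y = r_b·(sin φ − φ·cos φ) = 119.741482·(0.07845910 − 0.07853982·0.99691733) = 0.019325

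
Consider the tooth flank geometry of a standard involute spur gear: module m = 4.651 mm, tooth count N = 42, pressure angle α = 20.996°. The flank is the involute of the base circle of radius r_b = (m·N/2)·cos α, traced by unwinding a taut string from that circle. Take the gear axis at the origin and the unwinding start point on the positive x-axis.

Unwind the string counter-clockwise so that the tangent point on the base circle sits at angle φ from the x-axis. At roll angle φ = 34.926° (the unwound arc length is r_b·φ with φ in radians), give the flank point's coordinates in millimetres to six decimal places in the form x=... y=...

pitch radius r_p = m·N/2 = 4.651·42/2 = 97.671000
base radius r_b = r_p·cos α = 97.671000·cos 20.996° = 91.186177
roll angle φ = 34.926° = 0.60957369 rad
x = r_b·(cos φ + φ·sin φ) = 91.186177·(0.81989216 + 0.60957369·0.57251799) = 106.586069
y = r_b·(sin φ − φ·cos φ) = 91.186177·(0.57251799 − 0.60957369·0.81989216) = 6.632271

x=106.586069 y=6.632271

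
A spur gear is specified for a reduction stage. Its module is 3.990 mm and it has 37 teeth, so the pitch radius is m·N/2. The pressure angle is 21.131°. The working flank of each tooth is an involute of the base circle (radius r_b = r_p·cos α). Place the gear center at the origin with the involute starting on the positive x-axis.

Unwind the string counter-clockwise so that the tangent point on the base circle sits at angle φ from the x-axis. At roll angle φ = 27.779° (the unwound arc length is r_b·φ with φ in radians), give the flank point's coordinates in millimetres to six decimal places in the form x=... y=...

x=76.474495 y=2.554649

pitch radius r_p = m·N/2 = 3.990·37/2 = 73.815000
base radius r_b = r_p·cos α = 73.815000·cos 21.131° = 68.851578
roll angle φ = 27.779° = 0.48483501 rad
x = r_b·(cos φ + φ·sin φ) = 68.851578·(0.88475186 + 0.48483501·0.46606239) = 76.474495
y = r_b·(sin φ − φ·cos φ) = 68.851578·(0.46606239 − 0.48483501·0.88475186) = 2.554649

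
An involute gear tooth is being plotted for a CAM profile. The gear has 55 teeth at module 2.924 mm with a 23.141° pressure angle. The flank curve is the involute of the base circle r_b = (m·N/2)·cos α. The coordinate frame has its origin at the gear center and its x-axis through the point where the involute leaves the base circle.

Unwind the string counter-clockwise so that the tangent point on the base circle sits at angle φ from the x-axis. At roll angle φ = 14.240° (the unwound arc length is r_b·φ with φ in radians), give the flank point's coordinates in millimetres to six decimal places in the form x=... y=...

x=76.188738 y=0.376042

pitch radius r_p = m·N/2 = 2.924·55/2 = 80.410000
base radius r_b = r_p·cos α = 80.410000·cos 23.141° = 73.940253
roll angle φ = 14.240° = 0.24853489 rad
x = r_b·(cos φ + φ·sin φ) = 73.940253·(0.96927386 + 0.24853489·0.24598413) = 76.188738
y = r_b·(sin φ − φ·cos φ) = 73.940253·(0.24598413 − 0.24853489·0.96927386) = 0.376042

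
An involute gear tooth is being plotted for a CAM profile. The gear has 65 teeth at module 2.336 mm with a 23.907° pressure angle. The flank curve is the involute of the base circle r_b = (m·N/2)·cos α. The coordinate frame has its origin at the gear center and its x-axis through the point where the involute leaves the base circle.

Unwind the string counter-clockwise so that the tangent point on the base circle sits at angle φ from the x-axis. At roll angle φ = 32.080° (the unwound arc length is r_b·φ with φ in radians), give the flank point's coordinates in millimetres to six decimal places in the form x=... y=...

pitch radius r_p = m·N/2 = 2.336·65/2 = 75.920000
base radius r_b = r_p·cos α = 75.920000·cos 23.907° = 69.406402
roll angle φ = 32.080° = 0.55990162 rad
x = r_b·(cos φ + φ·sin φ) = 69.406402·(0.84730736 + 0.55990162·0.53110285) = 79.447614
y = r_b·(sin φ − φ·cos φ) = 69.406402·(0.53110285 − 0.55990162·0.84730736) = 3.934932

x=79.447614 y=3.934932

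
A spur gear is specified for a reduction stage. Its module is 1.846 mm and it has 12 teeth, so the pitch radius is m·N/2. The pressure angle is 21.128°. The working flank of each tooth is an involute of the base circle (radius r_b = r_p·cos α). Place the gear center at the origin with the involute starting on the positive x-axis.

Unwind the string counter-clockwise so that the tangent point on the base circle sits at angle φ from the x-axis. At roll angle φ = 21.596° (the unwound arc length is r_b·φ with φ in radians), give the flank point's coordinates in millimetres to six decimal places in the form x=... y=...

pitch radius r_p = m·N/2 = 1.846·12/2 = 11.076000
base radius r_b = r_p·cos α = 11.076000·cos 21.128° = 10.331444
roll angle φ = 21.596° = 0.37692131 rad
x = r_b·(cos φ + φ·sin φ) = 10.331444·(0.92980218 + 0.37692131·0.36805964) = 11.039475
y = r_b·(sin φ − φ·cos φ) = 10.331444·(0.36805964 − 0.37692131·0.92980218) = 0.181806

x=11.039475 y=0.181806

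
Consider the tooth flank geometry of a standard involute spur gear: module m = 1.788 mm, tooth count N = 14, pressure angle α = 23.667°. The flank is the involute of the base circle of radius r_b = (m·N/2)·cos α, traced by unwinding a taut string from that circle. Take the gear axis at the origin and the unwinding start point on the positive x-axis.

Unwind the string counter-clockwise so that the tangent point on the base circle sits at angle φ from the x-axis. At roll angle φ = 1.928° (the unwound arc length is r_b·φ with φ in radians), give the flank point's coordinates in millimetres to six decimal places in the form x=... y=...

pitch radius r_p = m·N/2 = 1.788·14/2 = 12.516000
base radius r_b = r_p·cos α = 12.516000·cos 23.667° = 11.463329
roll angle φ = 1.928° = 0.03364995 rad
x = r_b·(cos φ + φ·sin φ) = 11.463329·(0.99943389 + 0.03364995·0.03364360) = 11.469817
y = r_b·(sin φ − φ·cos φ) = 11.463329·(0.03364360 − 0.03364995·0.99943389) = 0.000146

x=11.469817 y=0.000146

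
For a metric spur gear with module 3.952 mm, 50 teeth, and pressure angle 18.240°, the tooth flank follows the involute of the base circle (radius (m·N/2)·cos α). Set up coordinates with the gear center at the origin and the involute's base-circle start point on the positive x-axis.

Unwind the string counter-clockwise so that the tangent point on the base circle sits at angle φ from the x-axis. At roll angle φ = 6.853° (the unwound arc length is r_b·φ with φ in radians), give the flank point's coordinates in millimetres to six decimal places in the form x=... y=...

x=94.504477 y=0.053444

pitch radius r_p = m·N/2 = 3.952·50/2 = 98.800000
base radius r_b = r_p·cos α = 98.800000·cos 18.240° = 93.835672
roll angle φ = 6.853° = 0.11960741 rad
x = r_b·(cos φ + φ·sin φ) = 93.835672·(0.99285556 + 0.11960741·0.11932243) = 94.504477
y = r_b·(sin φ − φ·cos φ) = 93.835672·(0.11932243 − 0.11960741·0.99285556) = 0.053444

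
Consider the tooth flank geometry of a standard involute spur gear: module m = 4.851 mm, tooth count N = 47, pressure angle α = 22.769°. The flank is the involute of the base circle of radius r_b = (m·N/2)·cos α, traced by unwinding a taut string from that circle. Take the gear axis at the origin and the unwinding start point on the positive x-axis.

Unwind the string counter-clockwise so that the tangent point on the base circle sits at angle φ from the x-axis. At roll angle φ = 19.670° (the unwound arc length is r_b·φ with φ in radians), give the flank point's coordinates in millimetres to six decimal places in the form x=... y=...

x=111.127957 y=1.401074

pitch radius r_p = m·N/2 = 4.851·47/2 = 113.998500
base radius r_b = r_p·cos α = 113.998500·cos 22.769° = 105.114903
roll angle φ = 19.670° = 0.34330626 rad
x = r_b·(cos φ + φ·sin φ) = 105.114903·(0.94164692 + 0.34330626·0.33660226) = 111.127957
y = r_b·(sin φ − φ·cos φ) = 105.114903·(0.33660226 − 0.34330626·0.94164692) = 1.401074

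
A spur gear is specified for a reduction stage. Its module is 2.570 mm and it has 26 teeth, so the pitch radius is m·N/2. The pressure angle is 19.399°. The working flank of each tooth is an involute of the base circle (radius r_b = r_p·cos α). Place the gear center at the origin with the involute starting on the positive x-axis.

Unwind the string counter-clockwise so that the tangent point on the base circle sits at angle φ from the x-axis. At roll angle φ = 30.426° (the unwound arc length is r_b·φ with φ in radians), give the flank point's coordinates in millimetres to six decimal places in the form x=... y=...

x=35.648207 y=1.529122

pitch radius r_p = m·N/2 = 2.570·26/2 = 33.410000
base radius r_b = r_p·cos α = 33.410000·cos 19.399° = 31.513263
roll angle φ = 30.426° = 0.53103388 rad
x = r_b·(cos φ + φ·sin φ) = 31.513263·(0.86228395 + 0.53103388·0.50642511) = 35.648207
y = r_b·(sin φ − φ·cos φ) = 31.513263·(0.50642511 − 0.53103388·0.86228395) = 1.529122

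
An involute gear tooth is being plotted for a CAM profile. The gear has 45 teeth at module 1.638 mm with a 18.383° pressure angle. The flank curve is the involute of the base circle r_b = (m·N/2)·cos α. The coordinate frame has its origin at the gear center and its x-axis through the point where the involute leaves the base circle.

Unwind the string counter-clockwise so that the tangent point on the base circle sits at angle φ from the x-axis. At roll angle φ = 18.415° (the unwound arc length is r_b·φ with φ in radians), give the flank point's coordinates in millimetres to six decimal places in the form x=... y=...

pitch radius r_p = m·N/2 = 1.638·45/2 = 36.855000
base radius r_b = r_p·cos α = 36.855000·cos 18.383° = 34.974276
roll angle φ = 18.415° = 0.32140238 rad
x = r_b·(cos φ + φ·sin φ) = 34.974276·(0.94879334 + 0.32140238·0.31589744) = 36.734305
y = r_b·(sin φ − φ·cos φ) = 34.974276·(0.31589744 − 0.32140238·0.94879334) = 0.383073

x=36.734305 y=0.383073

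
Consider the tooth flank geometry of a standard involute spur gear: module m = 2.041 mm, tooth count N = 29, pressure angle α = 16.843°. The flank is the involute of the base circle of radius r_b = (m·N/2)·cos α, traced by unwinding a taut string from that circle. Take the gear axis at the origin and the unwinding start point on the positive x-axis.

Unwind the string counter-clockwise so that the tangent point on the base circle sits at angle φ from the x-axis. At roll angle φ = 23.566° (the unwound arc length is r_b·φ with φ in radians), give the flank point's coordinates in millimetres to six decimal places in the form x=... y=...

pitch radius r_p = m·N/2 = 2.041·29/2 = 29.594500
base radius r_b = r_p·cos α = 29.594500·cos 16.843° = 28.324964
roll angle φ = 23.566° = 0.41130429 rad
x = r_b·(cos φ + φ·sin φ) = 28.324964·(0.91660014 + 0.41130429·0.39980518) = 30.620468
y = r_b·(sin φ − φ·cos φ) = 28.324964·(0.39980518 − 0.41130429·0.91660014) = 0.645911

x=30.620468 y=0.645911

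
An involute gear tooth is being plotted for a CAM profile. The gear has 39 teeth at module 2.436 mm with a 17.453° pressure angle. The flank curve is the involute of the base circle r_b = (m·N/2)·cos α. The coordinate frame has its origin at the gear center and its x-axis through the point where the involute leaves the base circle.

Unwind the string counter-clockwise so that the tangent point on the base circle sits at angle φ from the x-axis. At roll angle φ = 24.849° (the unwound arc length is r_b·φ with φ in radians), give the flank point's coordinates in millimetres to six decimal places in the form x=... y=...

pitch radius r_p = m·N/2 = 2.436·39/2 = 47.502000
base radius r_b = r_p·cos α = 47.502000·cos 17.453° = 45.315165
roll angle φ = 24.849° = 0.43369687 rad
x = r_b·(cos φ + φ·sin φ) = 45.315165·(0.90741843 + 0.43369687·0.42022827) = 49.378581
y = r_b·(sin φ − φ·cos φ) = 45.315165·(0.42022827 − 0.43369687·0.90741843) = 1.209178

x=49.378581 y=1.209178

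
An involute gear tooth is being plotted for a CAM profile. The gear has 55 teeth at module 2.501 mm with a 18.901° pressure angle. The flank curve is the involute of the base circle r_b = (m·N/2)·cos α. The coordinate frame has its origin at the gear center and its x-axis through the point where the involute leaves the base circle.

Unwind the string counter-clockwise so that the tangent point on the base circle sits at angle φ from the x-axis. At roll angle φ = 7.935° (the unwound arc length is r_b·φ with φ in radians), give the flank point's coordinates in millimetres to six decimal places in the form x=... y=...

x=65.690020 y=0.057503

pitch radius r_p = m·N/2 = 2.501·55/2 = 68.777500
base radius r_b = r_p·cos α = 68.777500·cos 18.901° = 65.068997
roll angle φ = 7.935° = 0.13849188 rad
x = r_b·(cos φ + φ·sin φ) = 65.068997·(0.99042532 + 0.13849188·0.13804959) = 65.690020
y = r_b·(sin φ − φ·cos φ) = 65.068997·(0.13804959 − 0.13849188·0.99042532) = 0.057503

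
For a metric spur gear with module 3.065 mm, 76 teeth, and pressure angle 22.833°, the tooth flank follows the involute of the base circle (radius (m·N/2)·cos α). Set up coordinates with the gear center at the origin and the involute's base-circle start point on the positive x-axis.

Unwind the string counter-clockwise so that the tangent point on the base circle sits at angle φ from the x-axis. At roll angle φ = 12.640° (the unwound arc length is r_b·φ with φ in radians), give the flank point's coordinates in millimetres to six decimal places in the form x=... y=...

pitch radius r_p = m·N/2 = 3.065·76/2 = 116.470000
base radius r_b = r_p·cos α = 116.470000·cos 22.833° = 107.343388
roll angle φ = 12.640° = 0.22060962 rad
x = r_b·(cos φ + φ·sin φ) = 107.343388·(0.97576423 + 0.22060962·0.21882451) = 109.923818
y = r_b·(sin φ − φ·cos φ) = 107.343388·(0.21882451 − 0.22060962·0.97576423) = 0.382307

x=109.923818 y=0.382307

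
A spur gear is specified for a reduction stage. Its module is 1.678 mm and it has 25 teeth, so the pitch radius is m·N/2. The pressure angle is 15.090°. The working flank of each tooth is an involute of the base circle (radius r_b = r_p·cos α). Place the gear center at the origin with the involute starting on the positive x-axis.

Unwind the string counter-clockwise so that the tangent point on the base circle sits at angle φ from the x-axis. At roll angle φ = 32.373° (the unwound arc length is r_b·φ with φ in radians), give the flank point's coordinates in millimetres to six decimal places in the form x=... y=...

x=23.230893 y=1.179217

pitch radius r_p = m·N/2 = 1.678·25/2 = 20.975000
base radius r_b = r_p·cos α = 20.975000·cos 15.090° = 20.251742
roll angle φ = 32.373° = 0.56501544 rad
x = r_b·(cos φ + φ·sin φ) = 20.251742·(0.84458033 + 0.56501544·0.53542886) = 23.230893
y = r_b·(sin φ − φ·cos φ) = 20.251742·(0.53542886 − 0.56501544·0.84458033) = 1.179217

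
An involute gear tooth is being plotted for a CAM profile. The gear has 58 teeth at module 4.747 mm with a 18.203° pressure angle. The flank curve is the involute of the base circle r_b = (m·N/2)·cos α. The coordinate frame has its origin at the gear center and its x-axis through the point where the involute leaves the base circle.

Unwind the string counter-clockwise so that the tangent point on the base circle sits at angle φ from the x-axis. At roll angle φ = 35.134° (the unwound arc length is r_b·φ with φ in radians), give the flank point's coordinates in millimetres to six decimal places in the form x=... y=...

x=153.097029 y=9.678214

pitch radius r_p = m·N/2 = 4.747·58/2 = 137.663000
base radius r_b = r_p·cos α = 137.663000·cos 18.203° = 130.773751
roll angle φ = 35.134° = 0.61320398 rad
x = r_b·(cos φ + φ·sin φ) = 130.773751·(0.81780836 + 0.61320398·0.57549065) = 153.097029
y = r_b·(sin φ − φ·cos φ) = 130.773751·(0.57549065 − 0.61320398·0.81780836) = 9.678214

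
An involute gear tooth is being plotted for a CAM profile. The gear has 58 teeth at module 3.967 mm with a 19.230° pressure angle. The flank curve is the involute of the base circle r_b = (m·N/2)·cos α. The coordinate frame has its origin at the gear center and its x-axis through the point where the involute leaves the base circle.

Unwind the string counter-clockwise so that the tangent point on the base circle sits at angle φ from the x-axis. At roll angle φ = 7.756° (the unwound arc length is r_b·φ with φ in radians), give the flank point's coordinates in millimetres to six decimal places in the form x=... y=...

x=109.614748 y=0.089651

pitch radius r_p = m·N/2 = 3.967·58/2 = 115.043000
base radius r_b = r_p·cos α = 115.043000·cos 19.230° = 108.624066
roll angle φ = 7.756° = 0.13536774 rad
x = r_b·(cos φ + φ·sin φ) = 108.624066·(0.99085177 + 0.13536774·0.13495469) = 109.614748
y = r_b·(sin φ − φ·cos φ) = 108.624066·(0.13495469 − 0.13536774·0.99085177) = 0.089651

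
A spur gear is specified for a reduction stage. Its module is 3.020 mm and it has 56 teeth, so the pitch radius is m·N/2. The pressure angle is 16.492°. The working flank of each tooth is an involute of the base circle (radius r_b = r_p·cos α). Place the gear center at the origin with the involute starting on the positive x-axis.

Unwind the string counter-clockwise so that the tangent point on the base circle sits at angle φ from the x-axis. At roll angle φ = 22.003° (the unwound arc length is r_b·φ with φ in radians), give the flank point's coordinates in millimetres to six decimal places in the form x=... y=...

pitch radius r_p = m·N/2 = 3.020·56/2 = 84.560000
base radius r_b = r_p·cos α = 84.560000·cos 16.492° = 81.081149
roll angle φ = 22.003° = 0.38402480 rad
x = r_b·(cos φ + φ·sin φ) = 81.081149·(0.92716424 + 0.38402480·0.37465514) = 86.841244
y = r_b·(sin φ − φ·cos φ) = 81.081149·(0.37465514 − 0.38402480·0.92716424) = 1.508197

x=86.841244 y=1.508197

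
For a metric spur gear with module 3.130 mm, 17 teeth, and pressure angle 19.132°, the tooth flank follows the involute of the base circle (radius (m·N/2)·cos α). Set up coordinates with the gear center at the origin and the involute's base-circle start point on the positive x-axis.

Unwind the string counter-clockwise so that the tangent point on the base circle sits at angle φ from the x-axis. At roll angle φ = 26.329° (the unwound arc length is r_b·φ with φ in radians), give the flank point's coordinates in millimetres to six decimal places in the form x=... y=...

x=27.650911 y=0.795981

pitch radius r_p = m·N/2 = 3.130·17/2 = 26.605000
base radius r_b = r_p·cos α = 26.605000·cos 19.132° = 25.135500
roll angle φ = 26.329° = 0.45952774 rad
x = r_b·(cos φ + φ·sin φ) = 25.135500·(0.89626206 + 0.45952774·0.44352489) = 27.650911
y = r_b·(sin φ − φ·cos φ) = 25.135500·(0.44352489 − 0.45952774·0.89626206) = 0.795981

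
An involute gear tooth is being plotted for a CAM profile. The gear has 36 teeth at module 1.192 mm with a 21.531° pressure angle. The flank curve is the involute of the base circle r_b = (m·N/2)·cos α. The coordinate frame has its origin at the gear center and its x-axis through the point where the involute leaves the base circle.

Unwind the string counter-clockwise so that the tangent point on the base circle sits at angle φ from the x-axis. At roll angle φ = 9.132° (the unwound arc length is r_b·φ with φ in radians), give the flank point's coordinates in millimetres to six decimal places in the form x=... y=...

pitch radius r_p = m·N/2 = 1.192·36/2 = 21.456000
base radius r_b = r_p·cos α = 21.456000·cos 21.531° = 19.958782
roll angle φ = 9.132° = 0.15938347 rad
x = r_b·(cos φ + φ·sin φ) = 19.958782·(0.98732532 + 0.15938347·0.15870952) = 20.210681
y = r_b·(sin φ − φ·cos φ) = 19.958782·(0.15870952 − 0.15938347·0.98732532) = 0.026868

x=20.210681 y=0.026868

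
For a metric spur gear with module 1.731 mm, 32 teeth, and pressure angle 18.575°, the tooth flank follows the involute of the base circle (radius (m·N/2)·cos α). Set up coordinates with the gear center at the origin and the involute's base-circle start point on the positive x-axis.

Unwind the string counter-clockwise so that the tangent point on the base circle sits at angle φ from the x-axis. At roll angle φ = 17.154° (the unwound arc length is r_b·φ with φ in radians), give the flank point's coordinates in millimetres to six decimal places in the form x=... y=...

x=27.403636 y=0.232751

pitch radius r_p = m·N/2 = 1.731·32/2 = 27.696000
base radius r_b = r_p·cos α = 27.696000·cos 18.575° = 26.253246
roll angle φ = 17.154° = 0.29939378 rad
x = r_b·(cos φ + φ·sin φ) = 26.253246·(0.95551546 + 0.29939378·0.29494101) = 27.403636
y = r_b·(sin φ − φ·cos φ) = 26.253246·(0.29494101 − 0.29939378·0.95551546) = 0.232751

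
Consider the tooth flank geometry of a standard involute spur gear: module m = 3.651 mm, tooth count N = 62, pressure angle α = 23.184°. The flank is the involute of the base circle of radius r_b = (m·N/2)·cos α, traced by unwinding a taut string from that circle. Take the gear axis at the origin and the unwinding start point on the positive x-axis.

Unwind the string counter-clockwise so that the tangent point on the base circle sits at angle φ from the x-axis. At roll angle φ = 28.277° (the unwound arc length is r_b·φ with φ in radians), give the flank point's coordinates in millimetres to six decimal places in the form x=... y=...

pitch radius r_p = m·N/2 = 3.651·62/2 = 113.181000
base radius r_b = r_p·cos α = 113.181000·cos 23.184° = 104.041104
roll angle φ = 28.277° = 0.49352675 rad
x = r_b·(cos φ + φ·sin φ) = 104.041104·(0.88066759 + 0.49352675·0.47373472) = 115.950518
y = r_b·(sin φ − φ·cos φ) = 104.041104·(0.47373472 − 0.49352675·0.88066759) = 4.068185

x=115.950518 y=4.068185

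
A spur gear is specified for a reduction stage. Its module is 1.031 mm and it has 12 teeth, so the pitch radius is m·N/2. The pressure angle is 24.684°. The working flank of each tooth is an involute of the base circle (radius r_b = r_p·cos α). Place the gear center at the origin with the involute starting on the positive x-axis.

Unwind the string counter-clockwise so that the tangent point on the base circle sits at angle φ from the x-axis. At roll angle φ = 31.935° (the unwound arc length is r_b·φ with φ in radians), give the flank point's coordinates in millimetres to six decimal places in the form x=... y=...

x=6.427184 y=0.314452

pitch radius r_p = m·N/2 = 1.031·12/2 = 6.186000
base radius r_b = r_p·cos α = 6.186000·cos 24.684° = 5.620753
roll angle φ = 31.935° = 0.55737090 rad
x = r_b·(cos φ + φ·sin φ) = 5.620753·(0.84864872 + 0.55737090·0.52895684) = 6.427184
y = r_b·(sin φ − φ·cos φ) = 5.620753·(0.52895684 − 0.55737090·0.84864872) = 0.314452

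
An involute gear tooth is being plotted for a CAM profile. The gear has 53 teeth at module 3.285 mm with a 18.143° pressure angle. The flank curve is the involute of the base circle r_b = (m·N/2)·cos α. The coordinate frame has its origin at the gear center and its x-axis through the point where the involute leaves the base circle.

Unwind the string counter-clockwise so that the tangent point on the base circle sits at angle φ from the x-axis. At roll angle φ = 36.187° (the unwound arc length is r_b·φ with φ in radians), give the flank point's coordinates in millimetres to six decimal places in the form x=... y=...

x=97.614415 y=6.673885

pitch radius r_p = m·N/2 = 3.285·53/2 = 87.052500
base radius r_b = r_p·cos α = 87.052500·cos 18.143° = 82.724450
roll angle φ = 36.187° = 0.63158230 rad
x = r_b·(cos φ + φ·sin φ) = 82.724450·(0.80709430 + 0.63158230·0.59042256) = 97.614415
y = r_b·(sin φ − φ·cos φ) = 82.724450·(0.59042256 − 0.63158230·0.80709430) = 6.673885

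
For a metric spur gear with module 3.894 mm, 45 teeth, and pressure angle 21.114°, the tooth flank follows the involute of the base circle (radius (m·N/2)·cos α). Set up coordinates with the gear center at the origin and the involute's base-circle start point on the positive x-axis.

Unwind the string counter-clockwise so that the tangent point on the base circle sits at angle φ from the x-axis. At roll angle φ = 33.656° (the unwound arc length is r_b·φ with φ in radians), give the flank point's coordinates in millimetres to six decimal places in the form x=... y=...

pitch radius r_p = m·N/2 = 3.894·45/2 = 87.615000
base radius r_b = r_p·cos α = 87.615000·cos 21.114° = 81.733015
roll angle φ = 33.656° = 0.58740801 rad
x = r_b·(cos φ + φ·sin φ) = 81.733015·(0.83237997 + 0.58740801·0.55420537) = 94.640672
y = r_b·(sin φ − φ·cos φ) = 81.733015·(0.55420537 − 0.58740801·0.83237997) = 5.333791

x=94.640672 y=5.333791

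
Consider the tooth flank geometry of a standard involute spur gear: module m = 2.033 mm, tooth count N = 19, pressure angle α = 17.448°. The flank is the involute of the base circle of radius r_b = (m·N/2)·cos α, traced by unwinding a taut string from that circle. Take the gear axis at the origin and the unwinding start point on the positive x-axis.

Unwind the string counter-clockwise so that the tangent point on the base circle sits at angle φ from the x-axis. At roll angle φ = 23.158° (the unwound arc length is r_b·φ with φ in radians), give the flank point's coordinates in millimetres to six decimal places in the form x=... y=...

x=19.868948 y=0.398940

pitch radius r_p = m·N/2 = 2.033·19/2 = 19.313500
base radius r_b = r_p·cos α = 19.313500·cos 17.448° = 18.424876
roll angle φ = 23.158° = 0.40418335 rad
x = r_b·(cos φ + φ·sin φ) = 18.424876·(0.91942387 + 0.40418335·0.39326804) = 19.868948
y = r_b·(sin φ − φ·cos φ) = 18.424876·(0.39326804 − 0.40418335·0.91942387) = 0.398940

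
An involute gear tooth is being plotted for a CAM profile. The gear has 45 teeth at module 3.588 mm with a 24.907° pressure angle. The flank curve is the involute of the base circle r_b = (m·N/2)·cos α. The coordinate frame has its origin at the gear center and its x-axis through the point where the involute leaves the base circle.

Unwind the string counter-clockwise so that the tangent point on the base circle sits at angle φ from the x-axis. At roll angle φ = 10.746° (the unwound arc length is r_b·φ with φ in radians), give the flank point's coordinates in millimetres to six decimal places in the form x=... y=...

pitch radius r_p = m·N/2 = 3.588·45/2 = 80.730000
base radius r_b = r_p·cos α = 80.730000·cos 24.907° = 73.221510
roll angle φ = 10.746° = 0.18755308 rad
x = r_b·(cos φ + φ·sin φ) = 73.221510·(0.98246342 + 0.18755308·0.18645545) = 74.498033
y = r_b·(sin φ − φ·cos φ) = 73.221510·(0.18645545 − 0.18755308·0.98246342) = 0.160458

x=74.498033 y=0.160458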